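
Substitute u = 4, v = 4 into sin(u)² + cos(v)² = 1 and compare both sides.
LHS = sin(4)² + cos(4)² = 1
RHS = 1

LHS = RHS: the two sides agree.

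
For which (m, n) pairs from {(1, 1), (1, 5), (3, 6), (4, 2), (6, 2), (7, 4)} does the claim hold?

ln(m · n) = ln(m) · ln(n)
Testing each pair:
(1, 1): LHS = 0, RHS = 0 → holds
(1, 5): LHS = ln(5) ≈ 1.609, RHS = 0 → fails
(3, 6): LHS = ln(18) ≈ 2.89, RHS = ln(3)·ln(6) ≈ 1.968 → fails
(4, 2): LHS = ln(8) ≈ 2.079, RHS = ln(2)·ln(4) ≈ 0.9609 → fails
(6, 2): LHS = ln(12) ≈ 2.485, RHS = ln(2)·ln(6) ≈ 1.242 → fails
(7, 4): LHS = ln(28) ≈ 3.332, RHS = ln(4)·ln(7) ≈ 2.698 → fails

1 of 6 pairs satisfies the claim.

Answer: (1, 1)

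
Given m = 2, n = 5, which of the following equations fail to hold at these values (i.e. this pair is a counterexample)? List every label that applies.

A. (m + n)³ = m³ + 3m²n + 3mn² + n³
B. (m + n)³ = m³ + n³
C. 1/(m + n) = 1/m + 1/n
Evaluating each claim at the given values:
A. LHS = 343, RHS = 343 → holds here (LHS = RHS)
B. LHS = 343, RHS = 133 → fails here (LHS ≠ RHS)
C. LHS = 1/7, RHS = 7/10 → fails here (LHS ≠ RHS)

Answer: B, C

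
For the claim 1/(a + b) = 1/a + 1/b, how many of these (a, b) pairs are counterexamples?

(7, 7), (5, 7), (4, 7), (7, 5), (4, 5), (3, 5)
Testing each pair:
(7, 7): LHS = 1/14, RHS = 2/7 → counterexample
(5, 7): LHS = 1/12, RHS = 12/35 → counterexample
(4, 7): LHS = 1/11, RHS = 11/28 → counterexample
(7, 5): LHS = 1/12, RHS = 12/35 → counterexample
(4, 5): LHS = 1/9, RHS = 9/20 → counterexample
(3, 5): LHS = 1/8, RHS = 8/15 → counterexample

That makes 6 counterexamples.

Answer: 6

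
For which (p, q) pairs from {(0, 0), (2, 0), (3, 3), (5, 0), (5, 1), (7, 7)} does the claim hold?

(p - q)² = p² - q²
(0, 0), (2, 0), (3, 3), (5, 0), (7, 7)

Testing each pair:
(0, 0): LHS = 0, RHS = 0 → holds
(2, 0): LHS = 4, RHS = 4 → holds
(3, 3): LHS = 0, RHS = 0 → holds
(5, 0): LHS = 25, RHS = 25 → holds
(5, 1): LHS = 16, RHS = 24 → fails
(7, 7): LHS = 0, RHS = 0 → holds

5 of 6 pairs satisfy the claim.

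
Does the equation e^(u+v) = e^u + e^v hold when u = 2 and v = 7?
Substituting u = 2, v = 7:

LHS = e^(2+7) = e^9 ≈ 8103
RHS = e^2 + e^7 ≈ 1104

LHS ≠ RHS, so the equation does not hold at this point.

Answer: Fails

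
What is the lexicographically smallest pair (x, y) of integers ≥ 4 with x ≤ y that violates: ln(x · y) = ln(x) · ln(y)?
(x, y) = (4, 4)

Substituting (4, 4) into the claim:
LHS = ln(4 · 4) = ln(16) ≈ 2.773
RHS = ln(4) · ln(4) = ln(4)² ≈ 1.922

Since LHS ≠ RHS, this pair disproves the claim, and no lexicographically smaller pair (x ≤ y, integers ≥ 4) does.

For instance (10, 11) is also a counterexample (LHS = ln(110) ≈ 4.7, RHS = ln(10)·ln(11) ≈ 5.521), but it's lexicographically larger.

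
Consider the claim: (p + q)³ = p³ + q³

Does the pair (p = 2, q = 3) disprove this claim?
Substituting p = 2, q = 3:
LHS = (2 + 3)³ = 125
RHS = 2³ + 3³ = 35

Since LHS ≠ RHS, this pair disproves the claim.

Answer: Yes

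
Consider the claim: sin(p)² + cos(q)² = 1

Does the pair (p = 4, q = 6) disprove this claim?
Substituting p = 4, q = 6:
LHS = sin(4)² + cos(6)² ≈ 1.495
RHS = 1

Since LHS ≠ RHS, this pair disproves the claim.

Answer: Yes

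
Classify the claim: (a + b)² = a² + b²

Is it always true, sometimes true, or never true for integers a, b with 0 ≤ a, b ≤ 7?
Sometimes true

It holds at (a, b) = (0, 0) (both sides equal 0), but fails at (a, b) = (1, 7) (LHS = 64, RHS = 50).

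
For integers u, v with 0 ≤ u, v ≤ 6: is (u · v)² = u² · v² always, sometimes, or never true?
Always true

The identity holds for every pair in the range. For instance at (u, v) = (2, 2): both sides equal 16.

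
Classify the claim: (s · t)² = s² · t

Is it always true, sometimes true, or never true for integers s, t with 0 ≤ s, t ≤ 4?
Sometimes true

It holds at (s, t) = (2, 1) (both sides equal 4), but fails at (s, t) = (4, 2) (LHS = 64, RHS = 32).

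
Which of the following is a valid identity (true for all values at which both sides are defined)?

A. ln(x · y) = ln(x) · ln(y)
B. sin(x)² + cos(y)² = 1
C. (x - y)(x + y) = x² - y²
C

A: fails at (1, 3) — LHS = ln(3) ≈ 1.099, RHS = 0.
B: fails at (5, 8) — LHS = cos(8)² + sin(5)² ≈ 0.9407, RHS = 1.
C: holds — e.g. at (4, 5), both sides equal -9.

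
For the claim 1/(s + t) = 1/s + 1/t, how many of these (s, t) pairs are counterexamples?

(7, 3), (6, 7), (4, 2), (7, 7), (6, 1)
Testing each pair:
(7, 3): LHS = 1/10, RHS = 10/21 → counterexample
(6, 7): LHS = 1/13, RHS = 13/42 → counterexample
(4, 2): LHS = 1/6, RHS = 3/4 → counterexample
(7, 7): LHS = 1/14, RHS = 2/7 → counterexample
(6, 1): LHS = 1/7, RHS = 7/6 → counterexample

That makes 5 counterexamples.

Answer: 5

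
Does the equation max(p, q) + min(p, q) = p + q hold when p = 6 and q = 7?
Holds

Substituting p = 6, q = 7:

LHS = max(6, 7) + min(6, 7) = 13
RHS = 6 + 7 = 13

LHS = RHS, so the equation holds at this point.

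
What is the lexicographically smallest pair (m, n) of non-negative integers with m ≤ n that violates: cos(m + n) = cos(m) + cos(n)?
(m, n) = (0, 0)

Substituting (0, 0) into the claim:
LHS = cos(0 + 0) = 1
RHS = cos(0) + cos(0) = 2

Since LHS ≠ RHS, this pair disproves the claim, and no lexicographically smaller pair (m ≤ n, non-negative integers) does.

For instance (5, 6) is also a counterexample (LHS = cos(11) ≈ 0.004426, RHS = cos(5) + cos(6) ≈ 1.244), but it's lexicographically larger.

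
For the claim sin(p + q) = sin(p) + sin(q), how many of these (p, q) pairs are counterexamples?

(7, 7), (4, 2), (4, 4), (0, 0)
Testing each pair:
(7, 7): LHS = sin(14) ≈ 0.9906, RHS = 2·sin(7) ≈ 1.314 → counterexample
(4, 2): LHS = sin(6) ≈ -0.2794, RHS = sin(4) + sin(2) ≈ 0.1525 → counterexample
(4, 4): LHS = sin(8) ≈ 0.9894, RHS = 2·sin(4) ≈ -1.514 → counterexample
(0, 0): LHS = 0, RHS = 0 → satisfies claim

That makes 3 counterexamples.

Answer: 3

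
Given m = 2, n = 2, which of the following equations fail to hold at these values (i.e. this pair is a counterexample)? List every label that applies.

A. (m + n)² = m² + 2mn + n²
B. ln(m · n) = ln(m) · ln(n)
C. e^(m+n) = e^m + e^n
B, C

Evaluating each claim at the given values:
A. LHS = 16, RHS = 16 → holds here (LHS = RHS)
B. LHS = ln(4) ≈ 1.386, RHS = ln(2)² ≈ 0.4805 → fails here (LHS ≠ RHS)
C. LHS = e^4 ≈ 54.6, RHS = 2·e^2 ≈ 14.78 → fails here (LHS ≠ RHS)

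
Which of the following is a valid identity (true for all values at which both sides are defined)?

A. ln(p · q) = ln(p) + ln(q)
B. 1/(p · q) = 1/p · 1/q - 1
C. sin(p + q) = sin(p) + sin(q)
A: holds — e.g. at (4, 4), both sides equal ln(16) ≈ 2.773.
B: fails at (2, 5) — LHS = 1/10, RHS = -9/10.
C: fails at (3, 5) — LHS = sin(8) ≈ 0.9894, RHS = sin(5) + sin(3) ≈ -0.8178.

Answer: A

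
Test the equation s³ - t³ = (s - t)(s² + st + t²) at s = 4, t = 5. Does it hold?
Substituting s = 4, t = 5:

LHS = 4³ - 5³ = -61
RHS = (4 - 5)(4² + 4·5 + 5²) = -61

LHS = RHS, so the equation holds at this point.

Answer: Holds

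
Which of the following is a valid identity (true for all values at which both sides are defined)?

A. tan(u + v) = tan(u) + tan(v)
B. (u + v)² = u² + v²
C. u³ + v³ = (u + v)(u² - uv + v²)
C

A: fails at (1, 4) — LHS = tan(5) ≈ -3.381, RHS = tan(4) + tan(1) ≈ 2.715.
B: fails at (2, 7) — LHS = 81, RHS = 53.
C: holds — e.g. at (2, 2), both sides equal 16.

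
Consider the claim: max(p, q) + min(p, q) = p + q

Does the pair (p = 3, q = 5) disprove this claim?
No

Substituting p = 3, q = 5:
LHS = max(3, 5) + min(3, 5) = 8
RHS = 3 + 5 = 8

The sides agree, so this pair does not disprove the claim.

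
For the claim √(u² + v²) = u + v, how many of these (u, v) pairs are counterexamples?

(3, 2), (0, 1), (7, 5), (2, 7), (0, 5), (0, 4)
3

Testing each pair:
(3, 2): LHS = √(13) ≈ 3.606, RHS = 5 → counterexample
(0, 1): LHS = 1, RHS = 1 → satisfies claim
(7, 5): LHS = √(74) ≈ 8.602, RHS = 12 → counterexample
(2, 7): LHS = √(53) ≈ 7.28, RHS = 9 → counterexample
(0, 5): LHS = 5, RHS = 5 → satisfies claim
(0, 4): LHS = 4, RHS = 4 → satisfies claim

That makes 3 counterexamples.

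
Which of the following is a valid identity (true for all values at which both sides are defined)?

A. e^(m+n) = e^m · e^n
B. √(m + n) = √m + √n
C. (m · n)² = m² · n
A

A: holds — e.g. at (2, 2), both sides equal e^4 ≈ 54.6.
B: fails at (3, 7) — LHS = √(10) ≈ 3.162, RHS = √(3) + √(7) ≈ 4.378.
C: fails at (5, 8) — LHS = 1600, RHS = 200.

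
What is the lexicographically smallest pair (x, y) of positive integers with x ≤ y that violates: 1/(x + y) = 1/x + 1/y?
Substituting (1, 1) into the claim:
LHS = 1/(1 + 1) = 1/2
RHS = 1/1 + 1/1 = 2

Since LHS ≠ RHS, this pair disproves the claim, and no lexicographically smaller pair (x ≤ y, positive integers) does.

For instance (1, 2) is also a counterexample (LHS = 1/3, RHS = 3/2), but it's lexicographically larger.

Answer: (x, y) = (1, 1)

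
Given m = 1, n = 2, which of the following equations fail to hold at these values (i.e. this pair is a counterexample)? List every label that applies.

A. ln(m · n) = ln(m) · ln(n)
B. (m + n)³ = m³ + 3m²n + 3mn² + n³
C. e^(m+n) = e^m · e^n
A

Evaluating each claim at the given values:
A. LHS = ln(2) ≈ 0.6931, RHS = 0 → fails here (LHS ≠ RHS)
B. LHS = 27, RHS = 27 → holds here (LHS = RHS)
C. LHS = e^3 ≈ 20.09, RHS = e^3 ≈ 20.09 → holds here (LHS = RHS)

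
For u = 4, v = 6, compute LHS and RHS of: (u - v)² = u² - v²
LHS = (4 - 6)² = 4
RHS = 4² - 6² = -20

LHS ≠ RHS, so the equation does not hold here.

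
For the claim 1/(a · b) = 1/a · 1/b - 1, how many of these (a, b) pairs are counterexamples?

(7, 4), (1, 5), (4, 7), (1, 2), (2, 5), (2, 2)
Testing each pair:
(7, 4): LHS = 1/28, RHS = -27/28 → counterexample
(1, 5): LHS = 1/5, RHS = -4/5 → counterexample
(4, 7): LHS = 1/28, RHS = -27/28 → counterexample
(1, 2): LHS = 1/2, RHS = -1/2 → counterexample
(2, 5): LHS = 1/10, RHS = -9/10 → counterexample
(2, 2): LHS = 1/4, RHS = -3/4 → counterexample

That makes 6 counterexamples.

Answer: 6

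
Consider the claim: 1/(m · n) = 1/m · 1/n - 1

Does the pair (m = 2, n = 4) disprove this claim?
Substituting m = 2, n = 4:
LHS = 1/(2 · 4) = 1/8
RHS = 1/2 · 1/4 - 1 = -7/8

Since LHS ≠ RHS, this pair disproves the claim.

Answer: Yes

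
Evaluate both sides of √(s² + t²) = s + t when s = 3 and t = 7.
LHS = √(3² + 7²) = √(58) ≈ 7.616
RHS = 3 + 7 = 10

LHS ≠ RHS (they differ by about 2.384), so the equation does not hold here.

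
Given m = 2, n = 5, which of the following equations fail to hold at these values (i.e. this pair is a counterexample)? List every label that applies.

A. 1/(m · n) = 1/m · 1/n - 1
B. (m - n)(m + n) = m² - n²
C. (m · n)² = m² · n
A, C

Evaluating each claim at the given values:
A. LHS = 1/10, RHS = -9/10 → fails here (LHS ≠ RHS)
B. LHS = -21, RHS = -21 → holds here (LHS = RHS)
C. LHS = 100, RHS = 20 → fails here (LHS ≠ RHS)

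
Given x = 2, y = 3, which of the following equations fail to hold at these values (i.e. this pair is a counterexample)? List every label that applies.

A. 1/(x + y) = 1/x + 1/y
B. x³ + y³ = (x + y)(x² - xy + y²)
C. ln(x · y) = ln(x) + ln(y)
A

Evaluating each claim at the given values:
A. LHS = 1/5, RHS = 5/6 → fails here (LHS ≠ RHS)
B. LHS = 35, RHS = 35 → holds here (LHS = RHS)
C. LHS = ln(6) ≈ 1.792, RHS = ln(2) + ln(3) ≈ 1.792 → holds here (LHS = RHS)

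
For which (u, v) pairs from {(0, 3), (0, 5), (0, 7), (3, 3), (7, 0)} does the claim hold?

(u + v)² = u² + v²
(0, 3), (0, 5), (0, 7), (7, 0)

Testing each pair:
(0, 3): LHS = 9, RHS = 9 → holds
(0, 5): LHS = 25, RHS = 25 → holds
(0, 7): LHS = 49, RHS = 49 → holds
(3, 3): LHS = 36, RHS = 18 → fails
(7, 0): LHS = 49, RHS = 49 → holds

4 of 5 pairs satisfy the claim.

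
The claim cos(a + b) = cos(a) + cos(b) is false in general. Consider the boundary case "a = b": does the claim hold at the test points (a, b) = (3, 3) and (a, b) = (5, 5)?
No, fails at both test points

At (3, 3): LHS = cos(6) ≈ 0.9602 ≠ RHS = 2·cos(3) ≈ -1.98
At (5, 5): LHS = cos(10) ≈ -0.8391 ≠ RHS = 2·cos(5) ≈ 0.5673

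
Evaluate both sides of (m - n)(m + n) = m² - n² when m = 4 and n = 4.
LHS = (4 - 4)(4 + 4) = 0
RHS = 4² - 4² = 0

LHS = RHS: the two sides agree.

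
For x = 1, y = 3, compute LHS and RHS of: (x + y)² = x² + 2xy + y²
LHS = (1 + 3)² = 16
RHS = 1² + 2·1·3 + 3² = 16

LHS = RHS: the two sides agree.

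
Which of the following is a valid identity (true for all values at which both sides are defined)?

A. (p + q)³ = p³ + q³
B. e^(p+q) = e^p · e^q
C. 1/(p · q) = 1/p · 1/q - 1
B

A: fails at (4, 5) — LHS = 729, RHS = 189.
B: holds — e.g. at (3, 7), both sides equal e^10 ≈ 22026.5.
C: fails at (5, 8) — LHS = 1/40, RHS = -39/40.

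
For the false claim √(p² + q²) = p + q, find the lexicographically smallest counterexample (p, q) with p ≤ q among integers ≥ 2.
(p, q) = (2, 2)

Substituting (2, 2) into the claim:
LHS = √(2² + 2²) = 2·√(2) ≈ 2.828
RHS = 2 + 2 = 4

Since LHS ≠ RHS, this pair disproves the claim, and no lexicographically smaller pair (p ≤ q, integers ≥ 2) does.

For instance (5, 9) is also a counterexample (LHS = √(106) ≈ 10.3, RHS = 14), but it's lexicographically larger.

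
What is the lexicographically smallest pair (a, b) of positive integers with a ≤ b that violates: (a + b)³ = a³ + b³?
Substituting (1, 1) into the claim:
LHS = (1 + 1)³ = 8
RHS = 1³ + 1³ = 2

Since LHS ≠ RHS, this pair disproves the claim, and no lexicographically smaller pair (a ≤ b, positive integers) does.

For instance (1, 5) is also a counterexample (LHS = 216, RHS = 126), but it's lexicographically larger.

Answer: (a, b) = (1, 1)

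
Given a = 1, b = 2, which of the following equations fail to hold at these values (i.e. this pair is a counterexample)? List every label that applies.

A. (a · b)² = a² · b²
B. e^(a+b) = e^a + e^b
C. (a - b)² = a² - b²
Evaluating each claim at the given values:
A. LHS = 4, RHS = 4 → holds here (LHS = RHS)
B. LHS = e^3 ≈ 20.09, RHS = e + e^2 ≈ 10.11 → fails here (LHS ≠ RHS)
C. LHS = 1, RHS = -3 → fails here (LHS ≠ RHS)

Answer: B, C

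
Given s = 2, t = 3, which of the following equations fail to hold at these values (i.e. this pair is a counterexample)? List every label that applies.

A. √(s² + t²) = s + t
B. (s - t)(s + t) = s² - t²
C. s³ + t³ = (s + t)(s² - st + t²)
A

Evaluating each claim at the given values:
A. LHS = √(13) ≈ 3.606, RHS = 5 → fails here (LHS ≠ RHS)
B. LHS = -5, RHS = -5 → holds here (LHS = RHS)
C. LHS = 35, RHS = 35 → holds here (LHS = RHS)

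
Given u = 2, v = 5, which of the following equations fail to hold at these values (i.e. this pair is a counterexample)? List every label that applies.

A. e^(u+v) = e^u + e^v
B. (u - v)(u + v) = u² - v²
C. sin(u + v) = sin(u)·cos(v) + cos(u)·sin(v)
Evaluating each claim at the given values:
A. LHS = e^7 ≈ 1097, RHS = e^2 + e^5 ≈ 155.8 → fails here (LHS ≠ RHS)
B. LHS = -21, RHS = -21 → holds here (LHS = RHS)
C. LHS = sin(7) ≈ 0.657, RHS = sin(2)·cos(5) + sin(5)·cos(2) ≈ 0.657 → holds here (LHS = RHS)

Answer: A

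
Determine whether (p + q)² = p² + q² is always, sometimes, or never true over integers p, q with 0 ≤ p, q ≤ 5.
It holds at (p, q) = (5, 0) (both sides equal 25), but fails at (p, q) = (1, 4) (LHS = 25, RHS = 17).

Answer: Sometimes true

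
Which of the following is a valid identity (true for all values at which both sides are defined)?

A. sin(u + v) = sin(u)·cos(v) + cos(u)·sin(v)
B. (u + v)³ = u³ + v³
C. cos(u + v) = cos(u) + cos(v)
A

A: holds — e.g. at (2, 2), both sides equal sin(4) ≈ -0.7568.
B: fails at (4, 4) — LHS = 512, RHS = 128.
C: fails at (1, 4) — LHS = cos(5) ≈ 0.2837, RHS = cos(4) + cos(1) ≈ -0.1133.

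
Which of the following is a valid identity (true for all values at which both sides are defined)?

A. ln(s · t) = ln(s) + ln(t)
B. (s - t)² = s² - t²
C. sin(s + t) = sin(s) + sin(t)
A

A: holds — e.g. at (2, 7), both sides equal ln(14) ≈ 2.639.
B: fails at (6, 7) — LHS = 1, RHS = -13.
C: fails at (2, 4) — LHS = sin(6) ≈ -0.2794, RHS = sin(4) + sin(2) ≈ 0.1525.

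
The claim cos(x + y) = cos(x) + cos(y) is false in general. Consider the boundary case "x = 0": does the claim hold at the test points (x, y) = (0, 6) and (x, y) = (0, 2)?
At (0, 6): LHS = cos(6) ≈ 0.9602 ≠ RHS = cos(6) + 1 ≈ 1.96
At (0, 2): LHS = cos(2) ≈ -0.4161 ≠ RHS = cos(2) + 1 ≈ 0.5839

Answer: No, fails at both test points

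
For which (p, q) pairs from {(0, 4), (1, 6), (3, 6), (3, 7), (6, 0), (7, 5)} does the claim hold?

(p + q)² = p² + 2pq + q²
Testing each pair:
(0, 4): LHS = 16, RHS = 16 → holds
(1, 6): LHS = 49, RHS = 49 → holds
(3, 6): LHS = 81, RHS = 81 → holds
(3, 7): LHS = 100, RHS = 100 → holds
(6, 0): LHS = 36, RHS = 36 → holds
(7, 5): LHS = 144, RHS = 144 → holds

Every pair satisfies the claim.

Answer: All pairs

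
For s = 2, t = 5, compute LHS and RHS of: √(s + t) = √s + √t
LHS = √(2 + 5) = √(7) ≈ 2.646
RHS = √2 + √5 = √(2) + √(5) ≈ 3.65

LHS ≠ RHS (they differ by about 1.005), so the equation does not hold here.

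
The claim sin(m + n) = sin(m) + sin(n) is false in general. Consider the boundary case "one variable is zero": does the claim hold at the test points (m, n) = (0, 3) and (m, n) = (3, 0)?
At (0, 3): LHS = sin(3) ≈ 0.1411, RHS = sin(3) ≈ 0.1411 → equal
At (3, 0): LHS = sin(3) ≈ 0.1411, RHS = sin(3) ≈ 0.1411 → equal

So the claim does hold at both of these boundary points, even though it is not an identity.

Answer: Yes, holds at both test points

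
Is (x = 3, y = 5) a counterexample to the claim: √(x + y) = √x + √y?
Substituting x = 3, y = 5:
LHS = √(3 + 5) = 2·√(2) ≈ 2.828
RHS = √3 + √5 = √(3) + √(5) ≈ 3.968

Since LHS ≠ RHS, this pair disproves the claim.

Answer: Yes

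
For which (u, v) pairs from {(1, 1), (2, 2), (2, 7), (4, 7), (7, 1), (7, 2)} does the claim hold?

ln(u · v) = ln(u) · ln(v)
Testing each pair:
(1, 1): LHS = 0, RHS = 0 → holds
(2, 2): LHS = ln(4) ≈ 1.386, RHS = ln(2)² ≈ 0.4805 → fails
(2, 7): LHS = ln(14) ≈ 2.639, RHS = ln(2)·ln(7) ≈ 1.349 → fails
(4, 7): LHS = ln(28) ≈ 3.332, RHS = ln(4)·ln(7) ≈ 2.698 → fails
(7, 1): LHS = ln(7) ≈ 1.946, RHS = 0 → fails
(7, 2): LHS = ln(14) ≈ 2.639, RHS = ln(2)·ln(7) ≈ 1.349 → fails

1 of 6 pairs satisfies the claim.

Answer: (1, 1)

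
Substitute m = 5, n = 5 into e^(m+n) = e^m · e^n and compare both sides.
LHS = e^(5+5) = e^10 ≈ 22026.5
RHS = e^5 · e^5 = e^10 ≈ 22026.5

LHS = RHS: the two sides agree.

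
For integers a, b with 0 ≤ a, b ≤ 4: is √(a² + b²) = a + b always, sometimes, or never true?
It holds at (a, b) = (1, 0) (both sides equal 1), but fails at (a, b) = (3, 2) (LHS = √(13) ≈ 3.606, RHS = 5).

Answer: Sometimes true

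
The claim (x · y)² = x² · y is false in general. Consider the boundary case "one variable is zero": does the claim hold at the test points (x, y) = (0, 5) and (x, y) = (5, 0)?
At (0, 5): LHS = 0, RHS = 0 → equal
At (5, 0): LHS = 0, RHS = 0 → equal

So the claim does hold at both of these boundary points, even though it is not an identity.

Answer: Yes, holds at both test points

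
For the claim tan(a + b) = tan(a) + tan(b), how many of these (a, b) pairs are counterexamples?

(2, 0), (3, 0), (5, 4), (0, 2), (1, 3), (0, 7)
2

Testing each pair:
(2, 0): LHS = tan(2) ≈ -2.185, RHS = tan(2) ≈ -2.185 → satisfies claim
(3, 0): LHS = tan(3) ≈ -0.1425, RHS = tan(3) ≈ -0.1425 → satisfies claim
(5, 4): LHS = tan(9) ≈ -0.4523, RHS = tan(5) + tan(4) ≈ -2.223 → counterexample
(0, 2): LHS = tan(2) ≈ -2.185, RHS = tan(2) ≈ -2.185 → satisfies claim
(1, 3): LHS = tan(4) ≈ 1.158, RHS = tan(3) + tan(1) ≈ 1.415 → counterexample
(0, 7): LHS = tan(7) ≈ 0.8714, RHS = tan(7) ≈ 0.8714 → satisfies claim

That makes 2 counterexamples.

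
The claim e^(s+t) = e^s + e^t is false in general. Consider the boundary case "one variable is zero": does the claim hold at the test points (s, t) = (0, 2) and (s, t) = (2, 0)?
At (0, 2): LHS = e^2 ≈ 7.389 ≠ RHS = 1 + e^2 ≈ 8.389
At (2, 0): LHS = e^2 ≈ 7.389 ≠ RHS = 1 + e^2 ≈ 8.389

Answer: No, fails at both test points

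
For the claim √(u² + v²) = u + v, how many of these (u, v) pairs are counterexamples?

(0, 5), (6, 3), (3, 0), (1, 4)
2

Testing each pair:
(0, 5): LHS = 5, RHS = 5 → satisfies claim
(6, 3): LHS = 3·√(5) ≈ 6.708, RHS = 9 → counterexample
(3, 0): LHS = 3, RHS = 3 → satisfies claim
(1, 4): LHS = √(17) ≈ 4.123, RHS = 5 → counterexample

That makes 2 counterexamples.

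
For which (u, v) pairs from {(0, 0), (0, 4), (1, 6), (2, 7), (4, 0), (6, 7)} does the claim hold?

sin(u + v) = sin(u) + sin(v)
Testing each pair:
(0, 0): LHS = 0, RHS = 0 → holds
(0, 4): LHS = sin(4) ≈ -0.7568, RHS = sin(4) ≈ -0.7568 → holds
(1, 6): LHS = sin(7) ≈ 0.657, RHS = sin(6) + sin(1) ≈ 0.5621 → fails
(2, 7): LHS = sin(9) ≈ 0.4121, RHS = sin(7) + sin(2) ≈ 1.566 → fails
(4, 0): LHS = sin(4) ≈ -0.7568, RHS = sin(4) ≈ -0.7568 → holds
(6, 7): LHS = sin(13) ≈ 0.4202, RHS = sin(6) + sin(7) ≈ 0.3776 → fails

3 of 6 pairs satisfy the claim.

Answer: (0, 0), (0, 4), (4, 0)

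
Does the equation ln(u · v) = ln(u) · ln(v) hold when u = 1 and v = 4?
Fails

Substituting u = 1, v = 4:

LHS = ln(1 · 4) = ln(4) ≈ 1.386
RHS = ln(1) · ln(4) = 0

LHS ≠ RHS, so the equation does not hold at this point.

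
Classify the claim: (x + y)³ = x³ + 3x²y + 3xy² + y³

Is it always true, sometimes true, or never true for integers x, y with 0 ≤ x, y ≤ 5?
The identity holds for every pair in the range. For instance at (x, y) = (0, 3): both sides equal 27.

Answer: Always true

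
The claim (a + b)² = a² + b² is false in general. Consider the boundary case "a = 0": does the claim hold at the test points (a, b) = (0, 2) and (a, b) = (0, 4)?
At (0, 2): LHS = 4, RHS = 4 → equal
At (0, 4): LHS = 16, RHS = 16 → equal

So the claim does hold at both of these boundary points, even though it is not an identity.

Answer: Yes, holds at both test points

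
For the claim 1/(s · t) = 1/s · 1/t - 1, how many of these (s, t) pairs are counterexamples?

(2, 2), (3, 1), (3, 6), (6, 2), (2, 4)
Testing each pair:
(2, 2): LHS = 1/4, RHS = -3/4 → counterexample
(3, 1): LHS = 1/3, RHS = -2/3 → counterexample
(3, 6): LHS = 1/18, RHS = -17/18 → counterexample
(6, 2): LHS = 1/12, RHS = -11/12 → counterexample
(2, 4): LHS = 1/8, RHS = -7/8 → counterexample

That makes 5 counterexamples.

Answer: 5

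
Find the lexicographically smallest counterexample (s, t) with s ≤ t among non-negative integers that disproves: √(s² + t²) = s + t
At (0, 4): both sides equal 4, so it holds there.

Substituting (1, 1) into the claim:
LHS = √(1² + 1²) = √(2) ≈ 1.414
RHS = 1 + 1 = 2

Since LHS ≠ RHS, this pair disproves the claim, and no lexicographically smaller pair (s ≤ t, non-negative integers) does.

For instance (1, 2) is also a counterexample (LHS = √(5) ≈ 2.236, RHS = 3), but it's lexicographically larger.

Answer: (s, t) = (1, 1)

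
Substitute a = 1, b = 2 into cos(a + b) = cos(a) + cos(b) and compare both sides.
LHS = cos(1 + 2) = cos(3) ≈ -0.99
RHS = cos(1) + cos(2) ≈ 0.1242

LHS ≠ RHS (they differ by about 1.114), so the equation does not hold here.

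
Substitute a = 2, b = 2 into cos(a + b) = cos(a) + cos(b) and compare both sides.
LHS = cos(2 + 2) = cos(4) ≈ -0.6536
RHS = cos(2) + cos(2) = 2·cos(2) ≈ -0.8323

LHS ≠ RHS (they differ by about 0.1787), so the equation does not hold here.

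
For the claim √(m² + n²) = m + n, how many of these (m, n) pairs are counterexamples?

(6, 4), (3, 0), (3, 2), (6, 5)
3

Testing each pair:
(6, 4): LHS = 2·√(13) ≈ 7.211, RHS = 10 → counterexample
(3, 0): LHS = 3, RHS = 3 → satisfies claim
(3, 2): LHS = √(13) ≈ 3.606, RHS = 5 → counterexample
(6, 5): LHS = √(61) ≈ 7.81, RHS = 11 → counterexample

That makes 3 counterexamples.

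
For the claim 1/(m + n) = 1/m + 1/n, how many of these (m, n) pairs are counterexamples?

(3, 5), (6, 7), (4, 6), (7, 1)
4

Testing each pair:
(3, 5): LHS = 1/8, RHS = 8/15 → counterexample
(6, 7): LHS = 1/13, RHS = 13/42 → counterexample
(4, 6): LHS = 1/10, RHS = 5/12 → counterexample
(7, 1): LHS = 1/8, RHS = 8/7 → counterexample

That makes 4 counterexamples.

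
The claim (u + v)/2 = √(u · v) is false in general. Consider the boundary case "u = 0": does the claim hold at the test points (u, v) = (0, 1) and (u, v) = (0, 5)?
At (0, 1): LHS = 1/2 ≠ RHS = 0
At (0, 5): LHS = 5/2 ≠ RHS = 0

Answer: No, fails at both test points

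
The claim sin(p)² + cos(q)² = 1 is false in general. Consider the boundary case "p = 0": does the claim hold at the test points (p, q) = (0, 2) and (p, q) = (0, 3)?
No, fails at both test points

At (0, 2): LHS = cos(2)² ≈ 0.1732 ≠ RHS = 1
At (0, 3): LHS = cos(3)² ≈ 0.9801 ≠ RHS = 1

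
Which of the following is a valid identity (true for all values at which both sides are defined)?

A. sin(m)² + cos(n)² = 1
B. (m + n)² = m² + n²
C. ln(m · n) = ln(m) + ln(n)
C

A: fails at (2, 4) — LHS = cos(4)² + sin(2)² ≈ 1.254, RHS = 1.
B: fails at (1, 5) — LHS = 36, RHS = 26.
C: holds — e.g. at (1, 2), both sides equal ln(2) ≈ 0.6931.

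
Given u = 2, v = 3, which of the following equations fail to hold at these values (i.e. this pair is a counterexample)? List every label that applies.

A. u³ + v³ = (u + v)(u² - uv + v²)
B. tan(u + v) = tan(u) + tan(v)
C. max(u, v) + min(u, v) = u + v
B

Evaluating each claim at the given values:
A. LHS = 35, RHS = 35 → holds here (LHS = RHS)
B. LHS = tan(5) ≈ -3.381, RHS = tan(2) + tan(3) ≈ -2.328 → fails here (LHS ≠ RHS)
C. LHS = 5, RHS = 5 → holds here (LHS = RHS)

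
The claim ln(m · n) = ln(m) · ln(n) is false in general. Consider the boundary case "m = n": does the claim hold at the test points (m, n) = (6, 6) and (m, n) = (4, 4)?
No, fails at both test points

At (6, 6): LHS = ln(36) ≈ 3.584 ≠ RHS = ln(6)² ≈ 3.21
At (4, 4): LHS = ln(16) ≈ 2.773 ≠ RHS = ln(4)² ≈ 1.922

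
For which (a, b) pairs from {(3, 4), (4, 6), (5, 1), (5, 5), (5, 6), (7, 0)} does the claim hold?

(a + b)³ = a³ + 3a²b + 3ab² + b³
All pairs

Testing each pair:
(3, 4): LHS = 343, RHS = 343 → holds
(4, 6): LHS = 1000, RHS = 1000 → holds
(5, 1): LHS = 216, RHS = 216 → holds
(5, 5): LHS = 1000, RHS = 1000 → holds
(5, 6): LHS = 1331, RHS = 1331 → holds
(7, 0): LHS = 343, RHS = 343 → holds

Every pair satisfies the claim.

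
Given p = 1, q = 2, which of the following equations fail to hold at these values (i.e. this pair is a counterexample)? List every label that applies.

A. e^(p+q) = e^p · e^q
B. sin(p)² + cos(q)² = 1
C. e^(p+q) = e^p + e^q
Evaluating each claim at the given values:
A. LHS = e^3 ≈ 20.09, RHS = e^3 ≈ 20.09 → holds here (LHS = RHS)
B. LHS = cos(2)² + sin(1)² ≈ 0.8813, RHS = 1 → fails here (LHS ≠ RHS)
C. LHS = e^3 ≈ 20.09, RHS = e + e^2 ≈ 10.11 → fails here (LHS ≠ RHS)

Answer: B, C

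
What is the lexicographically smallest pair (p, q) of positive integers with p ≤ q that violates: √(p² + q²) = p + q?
Substituting (1, 1) into the claim:
LHS = √(1² + 1²) = √(2) ≈ 1.414
RHS = 1 + 1 = 2

Since LHS ≠ RHS, this pair disproves the claim, and no lexicographically smaller pair (p ≤ q, positive integers) does.

For instance (3, 6) is also a counterexample (LHS = 3·√(5) ≈ 6.708, RHS = 9), but it's lexicographically larger.

Answer: (p, q) = (1, 1)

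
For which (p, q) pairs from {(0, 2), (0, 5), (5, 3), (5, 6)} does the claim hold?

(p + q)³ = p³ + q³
Testing each pair:
(0, 2): LHS = 8, RHS = 8 → holds
(0, 5): LHS = 125, RHS = 125 → holds
(5, 3): LHS = 512, RHS = 152 → fails
(5, 6): LHS = 1331, RHS = 341 → fails

2 of 4 pairs satisfy the claim.

Answer: (0, 2), (0, 5)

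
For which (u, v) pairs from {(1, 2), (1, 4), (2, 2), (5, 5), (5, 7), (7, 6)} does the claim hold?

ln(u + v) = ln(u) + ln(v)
Testing each pair:
(1, 2): LHS = ln(3) ≈ 1.099, RHS = ln(2) ≈ 0.6931 → fails
(1, 4): LHS = ln(5) ≈ 1.609, RHS = ln(4) ≈ 1.386 → fails
(2, 2): LHS = ln(4) ≈ 1.386, RHS = 2·ln(2) ≈ 1.386 → holds
(5, 5): LHS = ln(10) ≈ 2.303, RHS = 2·ln(5) ≈ 3.219 → fails
(5, 7): LHS = ln(12) ≈ 2.485, RHS = ln(5) + ln(7) ≈ 3.555 → fails
(7, 6): LHS = ln(13) ≈ 2.565, RHS = ln(6) + ln(7) ≈ 3.738 → fails

1 of 6 pairs satisfies the claim.

Answer: (2, 2)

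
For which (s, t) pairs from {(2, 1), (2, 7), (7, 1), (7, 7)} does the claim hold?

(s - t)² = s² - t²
(7, 7)

Testing each pair:
(2, 1): LHS = 1, RHS = 3 → fails
(2, 7): LHS = 25, RHS = -45 → fails
(7, 1): LHS = 36, RHS = 48 → fails
(7, 7): LHS = 0, RHS = 0 → holds

1 of 4 pairs satisfies the claim.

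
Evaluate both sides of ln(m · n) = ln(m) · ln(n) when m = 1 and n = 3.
LHS = ln(1 · 3) = ln(3) ≈ 1.099
RHS = ln(1) · ln(3) = 0

LHS ≠ RHS (they differ by about 1.099), so the equation does not hold here.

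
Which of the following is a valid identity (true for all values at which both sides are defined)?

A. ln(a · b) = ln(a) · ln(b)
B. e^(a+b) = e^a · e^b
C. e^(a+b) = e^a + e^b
A: fails at (6, 7) — LHS = ln(42) ≈ 3.738, RHS = ln(6)·ln(7) ≈ 3.487.
B: holds — e.g. at (3, 7), both sides equal e^10 ≈ 22026.5.
C: fails at (2, 5) — LHS = e^7 ≈ 1097, RHS = e^2 + e^5 ≈ 155.8.

Answer: B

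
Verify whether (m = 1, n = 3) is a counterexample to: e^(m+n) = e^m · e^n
No

Substituting m = 1, n = 3:
LHS = e^(1+3) = e^4 ≈ 54.6
RHS = e^1 · e^3 = e^4 ≈ 54.6

The sides agree, so this pair does not disprove the claim.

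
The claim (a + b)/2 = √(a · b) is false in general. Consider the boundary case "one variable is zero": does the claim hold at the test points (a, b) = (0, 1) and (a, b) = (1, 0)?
No, fails at both test points

At (0, 1): LHS = 1/2 ≠ RHS = 0
At (1, 0): LHS = 1/2 ≠ RHS = 0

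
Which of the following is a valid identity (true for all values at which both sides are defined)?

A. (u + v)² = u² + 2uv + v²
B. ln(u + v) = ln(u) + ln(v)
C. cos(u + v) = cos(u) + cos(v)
A: holds — e.g. at (3, 7), both sides equal 100.
B: fails at (3, 7) — LHS = ln(10) ≈ 2.303, RHS = ln(3) + ln(7) ≈ 3.045.
C: fails at (1, 2) — LHS = cos(3) ≈ -0.99, RHS = cos(2) + cos(1) ≈ 0.1242.

Answer: A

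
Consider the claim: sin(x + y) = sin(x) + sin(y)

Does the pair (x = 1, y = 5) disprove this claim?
Substituting x = 1, y = 5:
LHS = sin(1 + 5) = sin(6) ≈ -0.2794
RHS = sin(1) + sin(5) ≈ -0.1175

Since LHS ≠ RHS, this pair disproves the claim.

Answer: Yes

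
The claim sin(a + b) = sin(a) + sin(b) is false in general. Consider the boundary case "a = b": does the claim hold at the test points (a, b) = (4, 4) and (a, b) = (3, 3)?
At (4, 4): LHS = sin(8) ≈ 0.9894 ≠ RHS = 2·sin(4) ≈ -1.514
At (3, 3): LHS = sin(6) ≈ -0.2794 ≠ RHS = 2·sin(3) ≈ 0.2822

Answer: No, fails at both test points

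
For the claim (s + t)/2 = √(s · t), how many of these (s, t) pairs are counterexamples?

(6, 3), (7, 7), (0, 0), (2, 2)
1

Testing each pair:
(6, 3): LHS = 9/2, RHS = 3·√(2) ≈ 4.243 → counterexample
(7, 7): LHS = 7, RHS = 7 → satisfies claim
(0, 0): LHS = 0, RHS = 0 → satisfies claim
(2, 2): LHS = 2, RHS = 2 → satisfies claim

That makes 1 counterexample.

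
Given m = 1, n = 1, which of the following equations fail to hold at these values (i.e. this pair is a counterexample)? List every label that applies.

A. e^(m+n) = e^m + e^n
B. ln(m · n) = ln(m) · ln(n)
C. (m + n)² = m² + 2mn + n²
Evaluating each claim at the given values:
A. LHS = e^2 ≈ 7.389, RHS = 2·e ≈ 5.437 → fails here (LHS ≠ RHS)
B. LHS = 0, RHS = 0 → holds here (LHS = RHS)
C. LHS = 4, RHS = 4 → holds here (LHS = RHS)

Answer: A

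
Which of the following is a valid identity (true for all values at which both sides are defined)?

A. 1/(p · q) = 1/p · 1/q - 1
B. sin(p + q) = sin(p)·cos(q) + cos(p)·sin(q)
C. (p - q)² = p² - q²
A: fails at (1, 1) — LHS = 1, RHS = 0.
B: holds — e.g. at (1, 1), both sides equal sin(2) ≈ 0.9093.
C: fails at (1, 2) — LHS = 1, RHS = -3.

Answer: B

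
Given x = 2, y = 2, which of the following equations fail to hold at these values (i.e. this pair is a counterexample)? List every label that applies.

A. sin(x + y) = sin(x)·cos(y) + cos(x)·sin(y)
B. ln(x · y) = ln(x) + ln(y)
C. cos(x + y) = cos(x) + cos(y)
C

Evaluating each claim at the given values:
A. LHS = sin(4) ≈ -0.7568, RHS = 2·sin(2)·cos(2) ≈ -0.7568 → holds here (LHS = RHS)
B. LHS = ln(4) ≈ 1.386, RHS = 2·ln(2) ≈ 1.386 → holds here (LHS = RHS)
C. LHS = cos(4) ≈ -0.6536, RHS = 2·cos(2) ≈ -0.8323 → fails here (LHS ≠ RHS)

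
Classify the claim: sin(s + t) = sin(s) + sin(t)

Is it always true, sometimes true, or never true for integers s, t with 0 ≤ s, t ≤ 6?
It holds at (s, t) = (2, 0) (both sides equal sin(2) ≈ 0.9093), but fails at (s, t) = (2, 6) (LHS = sin(8) ≈ 0.9894, RHS = sin(6) + sin(2) ≈ 0.6299).

Answer: Sometimes true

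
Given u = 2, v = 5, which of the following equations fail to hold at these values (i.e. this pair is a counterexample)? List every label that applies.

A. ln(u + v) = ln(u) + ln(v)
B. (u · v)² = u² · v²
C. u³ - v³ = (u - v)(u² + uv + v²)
Evaluating each claim at the given values:
A. LHS = ln(7) ≈ 1.946, RHS = ln(2) + ln(5) ≈ 2.303 → fails here (LHS ≠ RHS)
B. LHS = 100, RHS = 100 → holds here (LHS = RHS)
C. LHS = -117, RHS = -117 → holds here (LHS = RHS)

Answer: A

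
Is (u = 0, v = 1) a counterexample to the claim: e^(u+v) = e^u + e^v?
Yes

Substituting u = 0, v = 1:
LHS = e^(0+1) = e ≈ 2.718
RHS = e^0 + e^1 = 1 + e ≈ 3.718

Since LHS ≠ RHS, this pair disproves the claim.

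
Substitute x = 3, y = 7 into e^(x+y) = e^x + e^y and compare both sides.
LHS = e^(3+7) = e^10 ≈ 22026.5
RHS = e^3 + e^7 ≈ 1117

LHS ≠ RHS (they differ by about 20909.7), so the equation does not hold here.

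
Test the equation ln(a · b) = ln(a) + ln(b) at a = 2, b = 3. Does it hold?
Holds

Substituting a = 2, b = 3:

LHS = ln(2 · 3) = ln(6) ≈ 1.792
RHS = ln(2) + ln(3) ≈ 1.792

LHS = RHS, so the equation holds at this point.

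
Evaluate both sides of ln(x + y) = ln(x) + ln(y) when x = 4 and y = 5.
LHS = ln(4 + 5) = ln(9) ≈ 2.197
RHS = ln(4) + ln(5) ≈ 2.996

LHS ≠ RHS (they differ by about 0.7985), so the equation does not hold here.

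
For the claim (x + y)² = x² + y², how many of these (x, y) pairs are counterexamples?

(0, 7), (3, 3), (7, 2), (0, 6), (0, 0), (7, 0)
2

Testing each pair:
(0, 7): LHS = 49, RHS = 49 → satisfies claim
(3, 3): LHS = 36, RHS = 18 → counterexample
(7, 2): LHS = 81, RHS = 53 → counterexample
(0, 6): LHS = 36, RHS = 36 → satisfies claim
(0, 0): LHS = 0, RHS = 0 → satisfies claim
(7, 0): LHS = 49, RHS = 49 → satisfies claim

That makes 2 counterexamples.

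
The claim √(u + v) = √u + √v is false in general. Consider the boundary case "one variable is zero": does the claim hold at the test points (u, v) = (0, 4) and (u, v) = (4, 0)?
Yes, holds at both test points

At (0, 4): LHS = 2, RHS = 2 → equal
At (4, 0): LHS = 2, RHS = 2 → equal

So the claim does hold at both of these boundary points, even though it is not an identity.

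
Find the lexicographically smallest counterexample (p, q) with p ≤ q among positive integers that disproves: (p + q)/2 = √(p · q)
At (1, 1): both sides equal 1, so it holds there.

Substituting (1, 2) into the claim:
LHS = (1 + 2)/2 = 3/2
RHS = √(1 · 2) = √(2) ≈ 1.414

Since LHS ≠ RHS, this pair disproves the claim, and no lexicographically smaller pair (p ≤ q, positive integers) does.

For instance (1, 5) is also a counterexample (LHS = 3, RHS = √(5) ≈ 2.236), but it's lexicographically larger.

Answer: (p, q) = (1, 2)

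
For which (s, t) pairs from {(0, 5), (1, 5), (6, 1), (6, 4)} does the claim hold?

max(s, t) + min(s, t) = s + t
All pairs

Testing each pair:
(0, 5): LHS = 5, RHS = 5 → holds
(1, 5): LHS = 6, RHS = 6 → holds
(6, 1): LHS = 7, RHS = 7 → holds
(6, 4): LHS = 10, RHS = 10 → holds

Every pair satisfies the claim.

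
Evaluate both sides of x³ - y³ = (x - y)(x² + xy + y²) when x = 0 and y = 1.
LHS = 0³ - 1³ = -1
RHS = (0 - 1)(0² + 0·1 + 1²) = -1

LHS = RHS: the two sides agree.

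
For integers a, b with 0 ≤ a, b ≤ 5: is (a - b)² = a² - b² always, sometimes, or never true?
Sometimes true

It holds at (a, b) = (2, 2) (both sides equal 0), but fails at (a, b) = (0, 1) (LHS = 1, RHS = -1).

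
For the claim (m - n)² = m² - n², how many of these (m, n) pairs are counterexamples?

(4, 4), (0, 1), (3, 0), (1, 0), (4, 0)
Testing each pair:
(4, 4): LHS = 0, RHS = 0 → satisfies claim
(0, 1): LHS = 1, RHS = -1 → counterexample
(3, 0): LHS = 9, RHS = 9 → satisfies claim
(1, 0): LHS = 1, RHS = 1 → satisfies claim
(4, 0): LHS = 16, RHS = 16 → satisfies claim

That makes 1 counterexample.

Answer: 1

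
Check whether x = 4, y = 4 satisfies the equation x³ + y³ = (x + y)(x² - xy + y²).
Substituting x = 4, y = 4:

LHS = 4³ + 4³ = 128
RHS = (4 + 4)(4² - 4·4 + 4²) = 128

LHS = RHS, so the equation holds at this point.

Answer: Holds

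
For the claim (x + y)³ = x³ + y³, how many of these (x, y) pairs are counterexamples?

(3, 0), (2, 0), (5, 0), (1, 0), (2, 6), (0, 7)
Testing each pair:
(3, 0): LHS = 27, RHS = 27 → satisfies claim
(2, 0): LHS = 8, RHS = 8 → satisfies claim
(5, 0): LHS = 125, RHS = 125 → satisfies claim
(1, 0): LHS = 1, RHS = 1 → satisfies claim
(2, 6): LHS = 512, RHS = 224 → counterexample
(0, 7): LHS = 343, RHS = 343 → satisfies claim

That makes 1 counterexample.

Answer: 1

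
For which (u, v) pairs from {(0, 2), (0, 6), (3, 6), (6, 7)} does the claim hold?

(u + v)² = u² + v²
Testing each pair:
(0, 2): LHS = 4, RHS = 4 → holds
(0, 6): LHS = 36, RHS = 36 → holds
(3, 6): LHS = 81, RHS = 45 → fails
(6, 7): LHS = 169, RHS = 85 → fails

2 of 4 pairs satisfy the claim.

Answer: (0, 2), (0, 6)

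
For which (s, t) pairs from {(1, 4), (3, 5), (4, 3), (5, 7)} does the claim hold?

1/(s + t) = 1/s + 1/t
Testing each pair:
(1, 4): LHS = 1/5, RHS = 5/4 → fails
(3, 5): LHS = 1/8, RHS = 8/15 → fails
(4, 3): LHS = 1/7, RHS = 7/12 → fails
(5, 7): LHS = 1/12, RHS = 12/35 → fails

No pair satisfies the claim.

Answer: None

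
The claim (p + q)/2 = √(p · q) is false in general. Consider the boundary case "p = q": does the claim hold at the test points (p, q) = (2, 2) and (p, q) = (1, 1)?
At (2, 2): LHS = 2, RHS = 2 → equal
At (1, 1): LHS = 1, RHS = 1 → equal

So the claim does hold at both of these boundary points, even though it is not an identity.

Answer: Yes, holds at both test points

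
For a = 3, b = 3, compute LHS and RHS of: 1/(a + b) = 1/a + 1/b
LHS = 1/(3 + 3) = 1/6
RHS = 1/3 + 1/3 = 2/3

LHS ≠ RHS, so the equation does not hold here.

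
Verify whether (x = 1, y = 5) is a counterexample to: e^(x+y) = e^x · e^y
Substituting x = 1, y = 5:
LHS = e^(1+5) = e^6 ≈ 403.4
RHS = e^1 · e^5 = e^6 ≈ 403.4

The sides agree, so this pair does not disprove the claim.

Answer: No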